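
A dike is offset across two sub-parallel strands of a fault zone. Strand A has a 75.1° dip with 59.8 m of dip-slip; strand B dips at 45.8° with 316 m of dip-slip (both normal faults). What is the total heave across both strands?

heave_A = 59.8 × cos(75.1°) = 15.38 m
heave_B = 316 × cos(45.8°) = 220.3 m
total = 15.38 + 220.3 = 236 m

236 m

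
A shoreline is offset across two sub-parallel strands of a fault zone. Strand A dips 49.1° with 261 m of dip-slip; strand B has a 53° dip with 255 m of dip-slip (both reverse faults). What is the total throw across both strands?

throw_A = 261 × sin(49.1°) = 197.3 m
throw_B = 255 × sin(53°) = 203.7 m
total = 197.3 + 203.7 = 401 m

401 m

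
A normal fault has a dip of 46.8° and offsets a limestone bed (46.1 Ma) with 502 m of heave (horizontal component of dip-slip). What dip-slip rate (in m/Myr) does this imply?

15.9 m/Myr

dip-slip = heave / cos(dip) = 502 m / cos(46.8°) = 733.3 m
rate = 733.3 m / 46.1 Ma = 0.0000159 m/yr = 15.9 m/Myr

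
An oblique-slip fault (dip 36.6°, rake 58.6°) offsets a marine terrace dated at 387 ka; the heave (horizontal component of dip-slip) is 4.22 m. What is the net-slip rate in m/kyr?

dip-slip = heave / cos(dip) = 4.22 / cos(36.6°) = 5.256 m
net slip = dip-slip / sin(rake) = 5.256 / sin(58.6°) = 6.158 m
rate = 6.158 m / 387 ka = 0.0000159 m/yr = 0.0159 m/kyr

0.0159 m/kyr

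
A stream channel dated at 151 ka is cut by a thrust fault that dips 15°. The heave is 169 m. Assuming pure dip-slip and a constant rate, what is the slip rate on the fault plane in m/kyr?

dip-slip = heave / cos(dip) = 169 m / cos(15°) = 175 m
rate = 175 m / 151 ka = 0.00116 m/yr = 1.16 m/kyr

1.16 m/kyr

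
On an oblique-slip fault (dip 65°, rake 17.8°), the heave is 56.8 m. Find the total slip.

440 m

dip-slip = heave / cos(dip) = 56.8 / cos(65°) = 134.4 m
net slip = dip-slip / sin(rake) = 134.4 / sin(17.8°) = 440 m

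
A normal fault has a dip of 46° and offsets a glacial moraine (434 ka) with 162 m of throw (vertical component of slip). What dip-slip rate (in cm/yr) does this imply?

0.0519 cm/yr

dip-slip = throw / sin(dip) = 162 m / sin(46°) = 225.2 m
rate = 225.2 m / 434 ka = 0.000519 m/yr = 0.0519 cm/yr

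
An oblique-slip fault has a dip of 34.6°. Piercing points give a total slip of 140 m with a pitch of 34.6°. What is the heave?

65.4 m

dip-slip = net slip × sin(rake) = 140 m × sin(34.6°) = 79.50 m
heave = dip-slip × cos(dip) = 79.50 × cos(34.6°) = 65.4 m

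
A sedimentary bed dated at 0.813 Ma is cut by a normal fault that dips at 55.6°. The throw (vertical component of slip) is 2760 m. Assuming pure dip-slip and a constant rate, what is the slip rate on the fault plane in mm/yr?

4.11 mm/yr

dip-slip = throw / sin(dip) = 2760 m / sin(55.6°) = 3345 m
rate = 3345 m / 0.813 Ma = 0.00411 m/yr = 4.11 mm/yr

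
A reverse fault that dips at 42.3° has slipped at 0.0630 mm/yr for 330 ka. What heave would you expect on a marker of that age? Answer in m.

dip-slip = rate × time = 0.0630 mm/yr × 330 ka = 20.79 m
heave = dip-slip × cos(dip) = 20.79 × cos(42.3°) = 15.4 m

15.4 m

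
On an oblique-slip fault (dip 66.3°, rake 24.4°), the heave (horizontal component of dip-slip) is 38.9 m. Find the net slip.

234 m

dip-slip = heave / cos(dip) = 38.9 / cos(66.3°) = 96.78 m
net slip = dip-slip / sin(rake) = 96.78 / sin(24.4°) = 234 m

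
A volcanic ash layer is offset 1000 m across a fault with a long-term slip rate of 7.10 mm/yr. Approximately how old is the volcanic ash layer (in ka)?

age = offset / rate = 1000 m / (7.10 mm/yr) = 141000 yr = 141 ka

141 ka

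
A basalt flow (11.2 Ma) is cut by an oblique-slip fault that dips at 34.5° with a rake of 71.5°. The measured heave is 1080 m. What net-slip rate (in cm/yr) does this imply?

0.0123 cm/yr

dip-slip = heave / cos(dip) = 1080 / cos(34.5°) = 1310 m
net slip = dip-slip / sin(rake) = 1310 / sin(71.5°) = 1382 m
rate = 1382 m / 11.2 Ma = 0.000123 m/yr = 0.0123 cm/yr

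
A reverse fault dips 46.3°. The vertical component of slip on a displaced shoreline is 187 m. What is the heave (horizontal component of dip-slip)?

heave = throw / tan(dip) = 187 / tan(46.3°) = 179 m

179 m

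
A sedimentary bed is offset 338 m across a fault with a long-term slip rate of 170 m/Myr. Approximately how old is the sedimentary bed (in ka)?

1990 ka

age = offset / rate = 338 m / (170 m/Myr) = 1.99e+06 yr = 1990 ka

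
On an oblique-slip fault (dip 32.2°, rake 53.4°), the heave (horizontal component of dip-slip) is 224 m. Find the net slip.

330 m

dip-slip = heave / cos(dip) = 224 / cos(32.2°) = 264.7 m
net slip = dip-slip / sin(rake) = 264.7 / sin(53.4°) = 330 m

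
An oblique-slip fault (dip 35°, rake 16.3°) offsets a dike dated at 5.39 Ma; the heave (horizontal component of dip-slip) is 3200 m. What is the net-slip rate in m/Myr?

2580 m/Myr

dip-slip = heave / cos(dip) = 3200 / cos(35°) = 3906 m
net slip = dip-slip / sin(rake) = 3906 / sin(16.3°) = 13920 m
rate = 13920 m / 5.39 Ma = 0.00258 m/yr = 2580 m/Myr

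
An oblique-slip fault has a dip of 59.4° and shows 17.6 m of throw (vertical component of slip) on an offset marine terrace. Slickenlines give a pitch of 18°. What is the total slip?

dip-slip = throw / sin(dip) = 17.6 / sin(59.4°) = 20.45 m
net slip = dip-slip / sin(rake) = 20.45 / sin(18°) = 66.2 m

66.2 m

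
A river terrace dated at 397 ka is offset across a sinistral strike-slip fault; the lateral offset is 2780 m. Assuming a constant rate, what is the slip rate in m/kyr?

7 m/kyr

rate = 2780 m / 397 ka = 0.00700 m/yr = 7 m/kyr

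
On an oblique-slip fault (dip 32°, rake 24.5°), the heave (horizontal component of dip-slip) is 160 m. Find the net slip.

455 m

dip-slip = heave / cos(dip) = 160 / cos(32°) = 188.7 m
net slip = dip-slip / sin(rake) = 188.7 / sin(24.5°) = 455 m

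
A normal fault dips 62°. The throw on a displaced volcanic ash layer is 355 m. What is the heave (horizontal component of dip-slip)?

189 m

heave = throw / tan(dip) = 355 / tan(62°) = 189 m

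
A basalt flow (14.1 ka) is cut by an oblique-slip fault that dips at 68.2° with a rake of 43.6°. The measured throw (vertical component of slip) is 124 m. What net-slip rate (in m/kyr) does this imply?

13.7 m/kyr

dip-slip = throw / sin(dip) = 124 / sin(68.2°) = 133.6 m
net slip = dip-slip / sin(rake) = 133.6 / sin(43.6°) = 193.7 m
rate = 193.7 m / 14.1 ka = 0.0137 m/yr = 13.7 m/kyr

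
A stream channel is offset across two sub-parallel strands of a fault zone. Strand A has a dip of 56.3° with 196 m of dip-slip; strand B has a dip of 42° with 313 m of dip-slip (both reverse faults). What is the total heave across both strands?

341 m

heave_A = 196 × cos(56.3°) = 108.7 m
heave_B = 313 × cos(42°) = 232.6 m
total = 108.7 + 232.6 = 341 m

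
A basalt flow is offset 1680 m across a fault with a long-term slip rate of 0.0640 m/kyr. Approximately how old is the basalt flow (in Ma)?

age = offset / rate = 1680 m / (0.0640 m/kyr) = 2.62e+07 yr = 26.2 Ma

26.2 Ma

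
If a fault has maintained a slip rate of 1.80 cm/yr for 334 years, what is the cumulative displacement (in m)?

slip = rate × time = 1.80 cm/yr × 334 years = 6.01 m

6.01 m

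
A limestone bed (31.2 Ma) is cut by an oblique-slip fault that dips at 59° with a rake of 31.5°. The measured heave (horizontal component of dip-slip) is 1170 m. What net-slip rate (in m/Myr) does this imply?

139 m/Myr

dip-slip = heave / cos(dip) = 1170 / cos(59°) = 2272 m
net slip = dip-slip / sin(rake) = 2272 / sin(31.5°) = 4348 m
rate = 4348 m / 31.2 Ma = 0.000139 m/yr = 139 m/Myr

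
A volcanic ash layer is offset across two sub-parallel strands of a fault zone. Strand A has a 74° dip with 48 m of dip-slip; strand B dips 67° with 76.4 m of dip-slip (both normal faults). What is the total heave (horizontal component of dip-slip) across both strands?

43.1 m

heave_A = 48 × cos(74°) = 13.23 m
heave_B = 76.4 × cos(67°) = 29.85 m
total = 13.23 + 29.85 = 43.1 m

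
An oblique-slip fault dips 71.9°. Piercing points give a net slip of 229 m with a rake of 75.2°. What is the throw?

210 m

dip-slip = net slip × sin(rake) = 229 m × sin(75.2°) = 221.4 m
throw = dip-slip × sin(dip) = 221.4 × sin(71.9°) = 210 m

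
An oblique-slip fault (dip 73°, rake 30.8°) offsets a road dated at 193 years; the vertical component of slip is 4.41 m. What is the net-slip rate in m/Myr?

46700 m/Myr

dip-slip = throw / sin(dip) = 4.41 / sin(73°) = 4.612 m
net slip = dip-slip / sin(rake) = 4.612 / sin(30.8°) = 9.006 m
rate = 9.006 m / 193 years = 0.0467 m/yr = 46700 m/Myr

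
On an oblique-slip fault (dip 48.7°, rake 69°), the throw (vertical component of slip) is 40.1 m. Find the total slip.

57.2 m

dip-slip = throw / sin(dip) = 40.1 / sin(48.7°) = 53.38 m
net slip = dip-slip / sin(rake) = 53.38 / sin(69°) = 57.2 m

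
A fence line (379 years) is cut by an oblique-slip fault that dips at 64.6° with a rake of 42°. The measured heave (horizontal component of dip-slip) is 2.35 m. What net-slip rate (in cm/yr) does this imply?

2.16 cm/yr

dip-slip = heave / cos(dip) = 2.35 / cos(64.6°) = 5.479 m
net slip = dip-slip / sin(rake) = 5.479 / sin(42°) = 8.188 m
rate = 8.188 m / 379 years = 0.0216 m/yr = 2.16 cm/yr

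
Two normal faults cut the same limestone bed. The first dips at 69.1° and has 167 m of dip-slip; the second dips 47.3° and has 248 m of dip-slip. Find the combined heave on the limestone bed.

heave_A = 167 × cos(69.1°) = 59.58 m
heave_B = 248 × cos(47.3°) = 168.2 m
total = 59.58 + 168.2 = 228 m

228 m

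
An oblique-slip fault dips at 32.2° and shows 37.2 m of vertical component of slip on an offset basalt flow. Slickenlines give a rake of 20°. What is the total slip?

dip-slip = throw / sin(dip) = 37.2 / sin(32.2°) = 69.81 m
net slip = dip-slip / sin(rake) = 69.81 / sin(20°) = 204 m

204 m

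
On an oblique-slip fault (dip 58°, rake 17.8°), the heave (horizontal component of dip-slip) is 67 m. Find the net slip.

414 m

dip-slip = heave / cos(dip) = 67 / cos(58°) = 126.4 m
net slip = dip-slip / sin(rake) = 126.4 / sin(17.8°) = 414 m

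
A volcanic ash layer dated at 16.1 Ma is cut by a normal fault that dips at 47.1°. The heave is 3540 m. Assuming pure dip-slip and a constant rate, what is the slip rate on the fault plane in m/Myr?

323 m/Myr

dip-slip = heave / cos(dip) = 3540 m / cos(47.1°) = 5200 m
rate = 5200 m / 16.1 Ma = 0.000323 m/yr = 323 m/Myr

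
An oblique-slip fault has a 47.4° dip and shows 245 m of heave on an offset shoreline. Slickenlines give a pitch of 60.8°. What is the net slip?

dip-slip = heave / cos(dip) = 245 / cos(47.4°) = 362 m
net slip = dip-slip / sin(rake) = 362 / sin(60.8°) = 415 m

415 m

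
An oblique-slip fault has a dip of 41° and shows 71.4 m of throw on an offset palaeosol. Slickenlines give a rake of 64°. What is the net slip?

dip-slip = throw / sin(dip) = 71.4 / sin(41°) = 108.8 m
net slip = dip-slip / sin(rake) = 108.8 / sin(64°) = 121 m

121 m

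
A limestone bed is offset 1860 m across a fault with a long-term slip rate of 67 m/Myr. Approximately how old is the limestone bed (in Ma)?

27.8 Ma

age = offset / rate = 1860 m / (67 m/Myr) = 2.78e+07 yr = 27.8 Ma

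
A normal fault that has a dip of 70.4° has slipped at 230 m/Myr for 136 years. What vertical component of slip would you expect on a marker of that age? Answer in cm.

dip-slip = rate × time = 230 m/Myr × 136 years = 0.03128 m
throw = dip-slip × sin(dip) = 0.03128 × sin(70.4°) = 0.0295 m = 2.95 cm

2.95 cm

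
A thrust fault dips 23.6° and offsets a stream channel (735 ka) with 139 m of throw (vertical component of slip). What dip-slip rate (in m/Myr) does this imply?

dip-slip = throw / sin(dip) = 139 m / sin(23.6°) = 347.2 m
rate = 347.2 m / 735 ka = 0.000472 m/yr = 472 m/Myr

472 m/Myr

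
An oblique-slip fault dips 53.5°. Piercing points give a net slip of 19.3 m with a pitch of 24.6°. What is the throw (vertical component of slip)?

6.46 m

dip-slip = net slip × sin(rake) = 19.3 m × sin(24.6°) = 8.034 m
throw = dip-slip × sin(dip) = 8.034 × sin(53.5°) = 6.46 m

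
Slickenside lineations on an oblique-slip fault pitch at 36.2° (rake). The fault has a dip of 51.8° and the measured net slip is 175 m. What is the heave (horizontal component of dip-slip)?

63.9 m

dip-slip = net slip × sin(rake) = 175 m × sin(36.2°) = 103.4 m
heave = dip-slip × cos(dip) = 103.4 × cos(51.8°) = 63.9 m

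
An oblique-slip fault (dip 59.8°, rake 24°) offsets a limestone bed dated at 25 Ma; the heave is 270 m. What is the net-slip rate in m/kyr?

0.0528 m/kyr

dip-slip = heave / cos(dip) = 270 / cos(59.8°) = 536.8 m
net slip = dip-slip / sin(rake) = 536.8 / sin(24°) = 1320 m
rate = 1320 m / 25 Ma = 0.0000528 m/yr = 0.0528 m/kyr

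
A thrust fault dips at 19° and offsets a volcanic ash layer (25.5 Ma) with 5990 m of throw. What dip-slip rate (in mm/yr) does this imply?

0.722 mm/yr

dip-slip = throw / sin(dip) = 5990 m / sin(19°) = 18400 m
rate = 18400 m / 25.5 Ma = 0.000722 m/yr = 0.722 mm/yr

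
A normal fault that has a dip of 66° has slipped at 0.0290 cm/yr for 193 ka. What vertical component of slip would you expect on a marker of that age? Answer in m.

dip-slip = rate × time = 0.0290 cm/yr × 193 ka = 55.97 m
throw = dip-slip × sin(dip) = 55.97 × sin(66°) = 51.1 m

51.1 m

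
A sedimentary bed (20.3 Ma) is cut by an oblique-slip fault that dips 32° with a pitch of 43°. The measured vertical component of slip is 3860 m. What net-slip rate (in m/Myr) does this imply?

dip-slip = throw / sin(dip) = 3860 / sin(32°) = 7284 m
net slip = dip-slip / sin(rake) = 7284 / sin(43°) = 10680 m
rate = 10680 m / 20.3 Ma = 0.000526 m/yr = 526 m/Myr

526 m/Myr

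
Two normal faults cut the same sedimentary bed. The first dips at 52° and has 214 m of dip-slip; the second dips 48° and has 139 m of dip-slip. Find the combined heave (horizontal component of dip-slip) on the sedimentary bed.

225 m

heave_A = 214 × cos(52°) = 131.8 m
heave_B = 139 × cos(48°) = 93.01 m
total = 131.8 + 93.01 = 225 m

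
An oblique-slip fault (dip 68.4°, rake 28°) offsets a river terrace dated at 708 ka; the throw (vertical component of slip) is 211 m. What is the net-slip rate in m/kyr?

0.683 m/kyr

dip-slip = throw / sin(dip) = 211 / sin(68.4°) = 226.9 m
net slip = dip-slip / sin(rake) = 226.9 / sin(28°) = 483.4 m
rate = 483.4 m / 708 ka = 0.000683 m/yr = 0.683 m/kyr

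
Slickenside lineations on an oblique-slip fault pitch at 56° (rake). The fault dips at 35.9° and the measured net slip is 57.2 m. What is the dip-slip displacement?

dip-slip = net slip × sin(rake) = 57.2 m × sin(56°) = 47.4 m

47.4 m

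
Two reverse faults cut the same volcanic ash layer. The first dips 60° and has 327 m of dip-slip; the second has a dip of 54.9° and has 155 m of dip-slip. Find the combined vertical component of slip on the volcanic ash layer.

throw_A = 327 × sin(60°) = 283.2 m
throw_B = 155 × sin(54.9°) = 126.8 m
total = 283.2 + 126.8 = 410 m

410 m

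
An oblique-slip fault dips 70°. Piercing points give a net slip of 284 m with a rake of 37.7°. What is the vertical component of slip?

dip-slip = net slip × sin(rake) = 284 m × sin(37.7°) = 173.7 m
throw = dip-slip × sin(dip) = 173.7 × sin(70°) = 163 m

163 m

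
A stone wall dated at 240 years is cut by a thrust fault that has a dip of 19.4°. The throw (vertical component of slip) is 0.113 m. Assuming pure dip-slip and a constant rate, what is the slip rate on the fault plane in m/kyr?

1.42 m/kyr

dip-slip = throw / sin(dip) = 0.113 m / sin(19.4°) = 0.3402 m
rate = 0.3402 m / 240 years = 0.00142 m/yr = 1.42 m/kyr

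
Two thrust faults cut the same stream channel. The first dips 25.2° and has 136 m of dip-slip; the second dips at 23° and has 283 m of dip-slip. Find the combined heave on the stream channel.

384 m

heave_A = 136 × cos(25.2°) = 123.1 m
heave_B = 283 × cos(23°) = 260.5 m
total = 123.1 + 260.5 = 384 m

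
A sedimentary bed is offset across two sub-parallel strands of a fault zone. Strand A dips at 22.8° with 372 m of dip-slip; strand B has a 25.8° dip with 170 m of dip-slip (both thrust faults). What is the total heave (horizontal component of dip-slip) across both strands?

heave_A = 372 × cos(22.8°) = 342.9 m
heave_B = 170 × cos(25.8°) = 153.1 m
total = 342.9 + 153.1 = 496 m

496 m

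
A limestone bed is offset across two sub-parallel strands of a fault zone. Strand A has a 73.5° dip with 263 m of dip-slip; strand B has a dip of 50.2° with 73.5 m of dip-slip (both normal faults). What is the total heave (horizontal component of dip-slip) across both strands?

122 m

heave_A = 263 × cos(73.5°) = 74.70 m
heave_B = 73.5 × cos(50.2°) = 47.05 m
total = 74.70 + 47.05 = 122 m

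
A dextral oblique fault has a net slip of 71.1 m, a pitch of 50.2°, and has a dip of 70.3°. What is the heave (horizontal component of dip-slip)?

18.4 m

dip-slip = net slip × sin(rake) = 71.1 m × sin(50.2°) = 54.62 m
heave = dip-slip × cos(dip) = 54.62 × cos(70.3°) = 18.4 m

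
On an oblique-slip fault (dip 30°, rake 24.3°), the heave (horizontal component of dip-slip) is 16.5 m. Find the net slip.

dip-slip = heave / cos(dip) = 16.5 / cos(30°) = 19.05 m
net slip = dip-slip / sin(rake) = 19.05 / sin(24.3°) = 46.3 m

46.3 m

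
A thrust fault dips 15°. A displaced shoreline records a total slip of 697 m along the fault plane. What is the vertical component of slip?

throw = dip-slip × sin(dip) = 697 m × sin(15°) = 180 m

180 m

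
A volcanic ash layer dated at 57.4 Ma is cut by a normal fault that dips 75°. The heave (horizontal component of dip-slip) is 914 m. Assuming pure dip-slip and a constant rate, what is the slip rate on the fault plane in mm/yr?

dip-slip = heave / cos(dip) = 914 m / cos(75°) = 3531 m
rate = 3531 m / 57.4 Ma = 0.0000615 m/yr = 0.0615 mm/yr

0.0615 mm/yr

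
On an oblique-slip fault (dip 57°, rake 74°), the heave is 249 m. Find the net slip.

476 m

dip-slip = heave / cos(dip) = 249 / cos(57°) = 457.2 m
net slip = dip-slip / sin(rake) = 457.2 / sin(74°) = 476 m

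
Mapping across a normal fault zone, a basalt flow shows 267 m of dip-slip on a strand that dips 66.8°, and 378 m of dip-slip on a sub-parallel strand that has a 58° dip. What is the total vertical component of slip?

throw_A = 267 × sin(66.8°) = 245.4 m
throw_B = 378 × sin(58°) = 320.6 m
total = 245.4 + 320.6 = 566 m

566 m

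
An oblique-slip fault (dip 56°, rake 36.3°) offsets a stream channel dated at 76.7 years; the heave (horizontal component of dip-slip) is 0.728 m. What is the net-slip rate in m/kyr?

dip-slip = heave / cos(dip) = 0.728 / cos(56°) = 1.302 m
net slip = dip-slip / sin(rake) = 1.302 / sin(36.3°) = 2.199 m
rate = 2.199 m / 76.7 years = 0.0287 m/yr = 28.7 m/kyr

28.7 m/kyr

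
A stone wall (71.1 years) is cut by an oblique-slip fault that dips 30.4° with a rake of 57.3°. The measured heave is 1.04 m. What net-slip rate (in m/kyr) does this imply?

dip-slip = heave / cos(dip) = 1.04 / cos(30.4°) = 1.206 m
net slip = dip-slip / sin(rake) = 1.206 / sin(57.3°) = 1.433 m
rate = 1.433 m / 71.1 years = 0.0202 m/yr = 20.2 m/kyr

20.2 m/kyr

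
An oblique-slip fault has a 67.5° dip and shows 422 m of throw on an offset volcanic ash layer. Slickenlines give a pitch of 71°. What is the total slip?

483 m

dip-slip = throw / sin(dip) = 422 / sin(67.5°) = 456.8 m
net slip = dip-slip / sin(rake) = 456.8 / sin(71°) = 483 m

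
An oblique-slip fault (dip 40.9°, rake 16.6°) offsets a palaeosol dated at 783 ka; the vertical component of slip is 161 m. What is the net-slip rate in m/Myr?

1100 m/Myr

dip-slip = throw / sin(dip) = 161 / sin(40.9°) = 245.9 m
net slip = dip-slip / sin(rake) = 245.9 / sin(16.6°) = 860.7 m
rate = 860.7 m / 783 ka = 0.00110 m/yr = 1100 m/Myr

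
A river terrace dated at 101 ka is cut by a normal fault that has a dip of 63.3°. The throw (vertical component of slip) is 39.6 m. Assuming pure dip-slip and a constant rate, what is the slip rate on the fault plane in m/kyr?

0.439 m/kyr

dip-slip = throw / sin(dip) = 39.6 m / sin(63.3°) = 44.33 m
rate = 44.33 m / 101 ka = 0.000439 m/yr = 0.439 m/kyr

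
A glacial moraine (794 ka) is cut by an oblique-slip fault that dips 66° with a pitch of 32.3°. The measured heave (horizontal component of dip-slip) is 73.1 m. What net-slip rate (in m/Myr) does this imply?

424 m/Myr

dip-slip = heave / cos(dip) = 73.1 / cos(66°) = 179.7 m
net slip = dip-slip / sin(rake) = 179.7 / sin(32.3°) = 336.3 m
rate = 336.3 m / 794 ka = 0.000424 m/yr = 424 m/Myr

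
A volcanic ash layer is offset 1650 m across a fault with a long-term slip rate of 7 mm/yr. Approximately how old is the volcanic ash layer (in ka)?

age = offset / rate = 1650 m / (7 mm/yr) = 236000 yr = 236 ka

236 ka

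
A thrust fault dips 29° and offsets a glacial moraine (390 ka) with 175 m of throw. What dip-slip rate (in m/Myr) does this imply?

dip-slip = throw / sin(dip) = 175 m / sin(29°) = 361 m
rate = 361 m / 390 ka = 0.000926 m/yr = 926 m/Myr

926 m/Myr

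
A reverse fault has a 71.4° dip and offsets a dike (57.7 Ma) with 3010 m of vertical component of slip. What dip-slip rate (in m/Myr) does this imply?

55 m/Myr

dip-slip = throw / sin(dip) = 3010 m / sin(71.4°) = 3176 m
rate = 3176 m / 57.7 Ma = 0.0000550 m/yr = 55 m/Myr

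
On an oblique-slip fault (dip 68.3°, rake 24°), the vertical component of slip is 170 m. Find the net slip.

450 m

dip-slip = throw / sin(dip) = 170 / sin(68.3°) = 183 m
net slip = dip-slip / sin(rake) = 183 / sin(24°) = 450 m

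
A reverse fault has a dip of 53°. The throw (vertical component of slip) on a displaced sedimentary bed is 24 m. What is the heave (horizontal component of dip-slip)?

18.1 m

heave = throw / tan(dip) = 24 / tan(53°) = 18.1 m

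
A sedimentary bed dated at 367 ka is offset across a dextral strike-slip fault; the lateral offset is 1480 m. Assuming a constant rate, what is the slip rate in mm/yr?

4.03 mm/yr

rate = 1480 m / 367 ka = 0.00403 m/yr = 4.03 mm/yr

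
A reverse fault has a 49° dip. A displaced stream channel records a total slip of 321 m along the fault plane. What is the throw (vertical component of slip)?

throw = dip-slip × sin(dip) = 321 m × sin(49°) = 242 m

242 m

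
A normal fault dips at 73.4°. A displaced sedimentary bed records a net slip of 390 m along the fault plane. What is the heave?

heave = dip-slip × cos(dip) = 390 m × cos(73.4°) = 111 m

111 m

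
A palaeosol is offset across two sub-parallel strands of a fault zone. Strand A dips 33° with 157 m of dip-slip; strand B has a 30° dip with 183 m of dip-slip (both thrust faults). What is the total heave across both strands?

290 m

heave_A = 157 × cos(33°) = 131.7 m
heave_B = 183 × cos(30°) = 158.5 m
total = 131.7 + 158.5 = 290 m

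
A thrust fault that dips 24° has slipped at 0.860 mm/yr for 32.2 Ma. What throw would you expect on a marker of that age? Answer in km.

dip-slip = rate × time = 0.860 mm/yr × 32.2 Ma = 27690 m
throw = dip-slip × sin(dip) = 27690 × sin(24°) = 11300 m = 11.3 km

11.3 km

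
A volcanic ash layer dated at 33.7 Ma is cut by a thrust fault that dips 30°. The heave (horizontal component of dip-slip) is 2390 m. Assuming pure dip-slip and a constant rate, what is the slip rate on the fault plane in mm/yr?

0.0819 mm/yr

dip-slip = heave / cos(dip) = 2390 m / cos(30°) = 2760 m
rate = 2760 m / 33.7 Ma = 0.0000819 m/yr = 0.0819 mm/yr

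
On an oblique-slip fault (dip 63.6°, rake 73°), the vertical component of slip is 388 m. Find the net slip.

dip-slip = throw / sin(dip) = 388 / sin(63.6°) = 433.2 m
net slip = dip-slip / sin(rake) = 433.2 / sin(73°) = 453 m

453 m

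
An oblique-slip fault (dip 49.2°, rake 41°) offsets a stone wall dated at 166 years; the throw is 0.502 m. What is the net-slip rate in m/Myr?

6090 m/Myr

dip-slip = throw / sin(dip) = 0.502 / sin(49.2°) = 0.6631 m
net slip = dip-slip / sin(rake) = 0.6631 / sin(41°) = 1.011 m
rate = 1.011 m / 166 years = 0.00609 m/yr = 6090 m/Myr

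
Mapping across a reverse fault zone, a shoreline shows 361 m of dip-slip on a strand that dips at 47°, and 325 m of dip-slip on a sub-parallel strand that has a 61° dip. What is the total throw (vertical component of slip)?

throw_A = 361 × sin(47°) = 264 m
throw_B = 325 × sin(61°) = 284.3 m
total = 264 + 284.3 = 548 m

548 m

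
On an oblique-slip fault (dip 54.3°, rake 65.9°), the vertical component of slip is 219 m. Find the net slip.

295 m

dip-slip = throw / sin(dip) = 219 / sin(54.3°) = 269.7 m
net slip = dip-slip / sin(rake) = 269.7 / sin(65.9°) = 295 m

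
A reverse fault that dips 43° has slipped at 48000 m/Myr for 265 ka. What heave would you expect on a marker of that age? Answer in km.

dip-slip = rate × time = 48000 m/Myr × 265 ka = 12720 m
heave = dip-slip × cos(dip) = 12720 × cos(43°) = 9300 m = 9.30 km

9.30 km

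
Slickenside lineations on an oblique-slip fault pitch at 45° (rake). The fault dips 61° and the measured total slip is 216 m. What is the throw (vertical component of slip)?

dip-slip = net slip × sin(rake) = 216 m × sin(45°) = 152.7 m
throw = dip-slip × sin(dip) = 152.7 × sin(61°) = 134 m

134 m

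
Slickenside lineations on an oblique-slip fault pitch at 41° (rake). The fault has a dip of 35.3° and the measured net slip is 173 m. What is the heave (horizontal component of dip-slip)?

92.6 m

dip-slip = net slip × sin(rake) = 173 m × sin(41°) = 113.5 m
heave = dip-slip × cos(dip) = 113.5 × cos(35.3°) = 92.6 m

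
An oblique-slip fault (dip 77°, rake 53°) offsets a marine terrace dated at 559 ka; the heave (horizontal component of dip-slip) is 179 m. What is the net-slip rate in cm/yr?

dip-slip = heave / cos(dip) = 179 / cos(77°) = 795.7 m
net slip = dip-slip / sin(rake) = 795.7 / sin(53°) = 996.4 m
rate = 996.4 m / 559 ka = 0.00178 m/yr = 0.178 cm/yr

0.178 cm/yr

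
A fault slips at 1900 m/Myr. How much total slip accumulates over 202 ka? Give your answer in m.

slip = rate × time = 1900 m/Myr × 202 ka = 384 m

384 m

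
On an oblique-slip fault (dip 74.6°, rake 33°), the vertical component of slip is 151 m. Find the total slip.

288 m

dip-slip = throw / sin(dip) = 151 / sin(74.6°) = 156.6 m
net slip = dip-slip / sin(rake) = 156.6 / sin(33°) = 288 m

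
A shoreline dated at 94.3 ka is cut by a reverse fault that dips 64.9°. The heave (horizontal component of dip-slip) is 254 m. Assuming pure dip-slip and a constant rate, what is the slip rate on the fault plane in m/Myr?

6350 m/Myr

dip-slip = heave / cos(dip) = 254 m / cos(64.9°) = 598.8 m
rate = 598.8 m / 94.3 ka = 0.00635 m/yr = 6350 m/Myr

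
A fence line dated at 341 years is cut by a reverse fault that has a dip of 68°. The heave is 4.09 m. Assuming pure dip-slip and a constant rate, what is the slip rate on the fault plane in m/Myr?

dip-slip = heave / cos(dip) = 4.09 m / cos(68°) = 10.92 m
rate = 10.92 m / 341 years = 0.0320 m/yr = 32000 m/Myr

32000 m/Myr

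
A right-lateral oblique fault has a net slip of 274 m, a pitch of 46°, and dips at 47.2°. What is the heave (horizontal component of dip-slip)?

134 m

dip-slip = net slip × sin(rake) = 274 m × sin(46°) = 197.1 m
heave = dip-slip × cos(dip) = 197.1 × cos(47.2°) = 134 m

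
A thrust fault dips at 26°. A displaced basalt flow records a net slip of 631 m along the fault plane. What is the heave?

heave = dip-slip × cos(dip) = 631 m × cos(26°) = 567 m

567 m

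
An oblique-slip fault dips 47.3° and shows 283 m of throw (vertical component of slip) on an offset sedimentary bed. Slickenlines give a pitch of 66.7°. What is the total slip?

dip-slip = throw / sin(dip) = 283 / sin(47.3°) = 385.1 m
net slip = dip-slip / sin(rake) = 385.1 / sin(66.7°) = 419 m

419 m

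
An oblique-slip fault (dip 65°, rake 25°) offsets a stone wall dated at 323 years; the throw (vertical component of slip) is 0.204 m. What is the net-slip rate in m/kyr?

dip-slip = throw / sin(dip) = 0.204 / sin(65°) = 0.2251 m
net slip = dip-slip / sin(rake) = 0.2251 / sin(25°) = 0.5326 m
rate = 0.5326 m / 323 years = 0.00165 m/yr = 1.65 m/kyr

1.65 m/kyr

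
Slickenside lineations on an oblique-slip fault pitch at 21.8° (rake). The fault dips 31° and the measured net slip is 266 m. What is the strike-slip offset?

247 m

strike-slip = net slip × cos(rake) = 266 m × cos(21.8°) = 247 m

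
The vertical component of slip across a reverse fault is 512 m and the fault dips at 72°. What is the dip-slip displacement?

538 m

dip-slip = throw / sin(dip) = 512 / sin(72°) = 538 m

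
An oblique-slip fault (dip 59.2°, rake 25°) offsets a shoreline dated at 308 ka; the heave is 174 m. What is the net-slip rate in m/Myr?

2610 m/Myr

dip-slip = heave / cos(dip) = 174 / cos(59.2°) = 339.8 m
net slip = dip-slip / sin(rake) = 339.8 / sin(25°) = 804.1 m
rate = 804.1 m / 308 ka = 0.00261 m/yr = 2610 m/Myr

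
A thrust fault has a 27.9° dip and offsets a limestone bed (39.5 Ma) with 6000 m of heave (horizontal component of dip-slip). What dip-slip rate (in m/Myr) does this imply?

dip-slip = heave / cos(dip) = 6000 m / cos(27.9°) = 6789 m
rate = 6789 m / 39.5 Ma = 0.000172 m/yr = 172 m/Myr

172 m/Myr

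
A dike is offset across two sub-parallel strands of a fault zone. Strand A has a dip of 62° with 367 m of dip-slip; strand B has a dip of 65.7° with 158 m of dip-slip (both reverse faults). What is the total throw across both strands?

468 m

throw_A = 367 × sin(62°) = 324 m
throw_B = 158 × sin(65.7°) = 144 m
total = 324 + 144 = 468 m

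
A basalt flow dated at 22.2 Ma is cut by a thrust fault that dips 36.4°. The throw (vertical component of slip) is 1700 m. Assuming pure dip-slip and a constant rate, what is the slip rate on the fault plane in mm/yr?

0.129 mm/yr

dip-slip = throw / sin(dip) = 1700 m / sin(36.4°) = 2865 m
rate = 2865 m / 22.2 Ma = 0.000129 m/yr = 0.129 mm/yr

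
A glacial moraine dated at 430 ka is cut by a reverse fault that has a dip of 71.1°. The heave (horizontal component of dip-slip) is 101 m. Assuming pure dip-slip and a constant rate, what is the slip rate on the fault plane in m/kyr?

0.725 m/kyr

dip-slip = heave / cos(dip) = 101 m / cos(71.1°) = 311.8 m
rate = 311.8 m / 430 ka = 0.000725 m/yr = 0.725 m/kyr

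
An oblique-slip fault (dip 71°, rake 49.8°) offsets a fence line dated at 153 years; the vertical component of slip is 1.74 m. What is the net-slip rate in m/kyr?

dip-slip = throw / sin(dip) = 1.74 / sin(71°) = 1.840 m
net slip = dip-slip / sin(rake) = 1.840 / sin(49.8°) = 2.409 m
rate = 2.409 m / 153 years = 0.0157 m/yr = 15.7 m/kyr

15.7 m/kyr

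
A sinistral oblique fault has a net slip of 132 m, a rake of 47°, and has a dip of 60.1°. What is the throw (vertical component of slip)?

83.7 m

dip-slip = net slip × sin(rake) = 132 m × sin(47°) = 96.54 m
throw = dip-slip × sin(dip) = 96.54 × sin(60.1°) = 83.7 m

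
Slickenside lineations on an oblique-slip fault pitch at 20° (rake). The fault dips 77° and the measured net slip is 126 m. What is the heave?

9.69 m

dip-slip = net slip × sin(rake) = 126 m × sin(20°) = 43.09 m
heave = dip-slip × cos(dip) = 43.09 × cos(77°) = 9.69 m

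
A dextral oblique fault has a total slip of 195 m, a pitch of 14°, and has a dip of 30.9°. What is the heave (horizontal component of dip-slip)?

40.5 m

dip-slip = net slip × sin(rake) = 195 m × sin(14°) = 47.17 m
heave = dip-slip × cos(dip) = 47.17 × cos(30.9°) = 40.5 m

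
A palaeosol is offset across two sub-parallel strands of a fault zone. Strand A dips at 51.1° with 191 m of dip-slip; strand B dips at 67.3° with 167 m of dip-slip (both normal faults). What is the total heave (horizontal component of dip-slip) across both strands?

heave_A = 191 × cos(51.1°) = 119.9 m
heave_B = 167 × cos(67.3°) = 64.45 m
total = 119.9 + 64.45 = 184 m

184 m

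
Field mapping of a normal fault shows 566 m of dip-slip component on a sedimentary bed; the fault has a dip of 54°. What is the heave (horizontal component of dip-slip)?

heave = dip-slip × cos(dip) = 566 m × cos(54°) = 333 m

333 m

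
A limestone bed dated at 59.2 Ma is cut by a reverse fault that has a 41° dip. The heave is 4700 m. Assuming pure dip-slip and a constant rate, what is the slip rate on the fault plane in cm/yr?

dip-slip = heave / cos(dip) = 4700 m / cos(41°) = 6228 m
rate = 6228 m / 59.2 Ma = 0.000105 m/yr = 0.0105 cm/yr

0.0105 cm/yr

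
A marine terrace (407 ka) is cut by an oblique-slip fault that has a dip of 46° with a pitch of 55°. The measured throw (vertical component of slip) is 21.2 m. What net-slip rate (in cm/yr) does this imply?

dip-slip = throw / sin(dip) = 21.2 / sin(46°) = 29.47 m
net slip = dip-slip / sin(rake) = 29.47 / sin(55°) = 35.98 m
rate = 35.98 m / 407 ka = 0.0000884 m/yr = 0.00884 cm/yr

0.00884 cm/yr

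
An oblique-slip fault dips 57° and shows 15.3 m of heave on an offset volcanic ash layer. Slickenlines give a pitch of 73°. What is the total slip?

dip-slip = heave / cos(dip) = 15.3 / cos(57°) = 28.09 m
net slip = dip-slip / sin(rake) = 28.09 / sin(73°) = 29.4 m

29.4 m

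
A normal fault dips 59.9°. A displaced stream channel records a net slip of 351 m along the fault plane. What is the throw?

304 m

throw = dip-slip × sin(dip) = 351 m × sin(59.9°) = 304 m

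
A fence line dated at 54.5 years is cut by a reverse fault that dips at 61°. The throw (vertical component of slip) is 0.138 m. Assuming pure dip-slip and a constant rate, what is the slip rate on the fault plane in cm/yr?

0.290 cm/yr

dip-slip = throw / sin(dip) = 0.138 m / sin(61°) = 0.1578 m
rate = 0.1578 m / 54.5 years = 0.00290 m/yr = 0.290 cm/yr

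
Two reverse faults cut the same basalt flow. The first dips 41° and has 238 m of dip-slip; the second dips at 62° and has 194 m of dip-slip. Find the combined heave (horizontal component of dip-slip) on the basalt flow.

271 m

heave_A = 238 × cos(41°) = 179.6 m
heave_B = 194 × cos(62°) = 91.08 m
total = 179.6 + 91.08 = 271 m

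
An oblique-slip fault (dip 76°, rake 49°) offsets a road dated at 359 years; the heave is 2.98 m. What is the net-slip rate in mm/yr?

45.5 mm/yr

dip-slip = heave / cos(dip) = 2.98 / cos(76°) = 12.32 m
net slip = dip-slip / sin(rake) = 12.32 / sin(49°) = 16.32 m
rate = 16.32 m / 359 years = 0.0455 m/yr = 45.5 mm/yr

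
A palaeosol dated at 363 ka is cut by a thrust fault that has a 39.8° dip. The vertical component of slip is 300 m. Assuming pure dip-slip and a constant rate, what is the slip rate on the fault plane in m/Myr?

1290 m/Myr

dip-slip = throw / sin(dip) = 300 m / sin(39.8°) = 468.7 m
rate = 468.7 m / 363 ka = 0.00129 m/yr = 1290 m/Myr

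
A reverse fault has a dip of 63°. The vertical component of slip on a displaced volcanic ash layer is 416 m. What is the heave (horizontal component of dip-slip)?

heave = throw / tan(dip) = 416 / tan(63°) = 212 m

212 m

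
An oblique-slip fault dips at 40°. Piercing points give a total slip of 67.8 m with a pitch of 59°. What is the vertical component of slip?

37.4 m

dip-slip = net slip × sin(rake) = 67.8 m × sin(59°) = 58.12 m
throw = dip-slip × sin(dip) = 58.12 × sin(40°) = 37.4 m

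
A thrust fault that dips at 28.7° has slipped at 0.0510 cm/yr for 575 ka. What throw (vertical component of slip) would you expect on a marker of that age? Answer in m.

dip-slip = rate × time = 0.0510 cm/yr × 575 ka = 293.2 m
throw = dip-slip × sin(dip) = 293.2 × sin(28.7°) = 141 m

141 m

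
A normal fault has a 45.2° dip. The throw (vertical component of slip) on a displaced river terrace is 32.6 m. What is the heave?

32.4 m

heave = throw / tan(dip) = 32.6 / tan(45.2°) = 32.4 m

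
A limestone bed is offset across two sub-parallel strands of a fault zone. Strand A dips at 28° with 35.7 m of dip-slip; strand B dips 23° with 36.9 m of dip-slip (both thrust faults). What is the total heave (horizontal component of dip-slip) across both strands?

heave_A = 35.7 × cos(28°) = 31.52 m
heave_B = 36.9 × cos(23°) = 33.97 m
total = 31.52 + 33.97 = 65.5 m

65.5 m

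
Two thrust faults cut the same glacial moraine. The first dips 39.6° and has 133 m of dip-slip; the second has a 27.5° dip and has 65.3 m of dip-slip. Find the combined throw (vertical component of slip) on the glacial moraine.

115 m

throw_A = 133 × sin(39.6°) = 84.78 m
throw_B = 65.3 × sin(27.5°) = 30.15 m
total = 84.78 + 30.15 = 115 m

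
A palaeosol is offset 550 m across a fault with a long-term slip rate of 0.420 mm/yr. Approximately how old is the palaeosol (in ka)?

age = offset / rate = 550 m / (0.420 mm/yr) = 1.31e+06 yr = 1310 ka

1310 ka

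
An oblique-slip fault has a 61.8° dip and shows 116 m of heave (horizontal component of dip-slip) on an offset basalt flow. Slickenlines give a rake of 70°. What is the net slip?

261 m

dip-slip = heave / cos(dip) = 116 / cos(61.8°) = 245.5 m
net slip = dip-slip / sin(rake) = 245.5 / sin(70°) = 261 m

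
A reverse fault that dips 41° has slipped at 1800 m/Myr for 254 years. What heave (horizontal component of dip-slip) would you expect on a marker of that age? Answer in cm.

dip-slip = rate × time = 1800 m/Myr × 254 years = 0.4572 m
heave = dip-slip × cos(dip) = 0.4572 × cos(41°) = 0.345 m = 34.5 cm

34.5 cm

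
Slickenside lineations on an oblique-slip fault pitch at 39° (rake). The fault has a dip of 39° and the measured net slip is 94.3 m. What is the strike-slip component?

strike-slip = net slip × cos(rake) = 94.3 m × cos(39°) = 73.3 m

73.3 m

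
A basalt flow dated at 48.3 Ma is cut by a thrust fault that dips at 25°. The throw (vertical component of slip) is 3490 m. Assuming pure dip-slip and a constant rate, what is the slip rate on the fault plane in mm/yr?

dip-slip = throw / sin(dip) = 3490 m / sin(25°) = 8258 m
rate = 8258 m / 48.3 Ma = 0.000171 m/yr = 0.171 mm/yr

0.171 mm/yr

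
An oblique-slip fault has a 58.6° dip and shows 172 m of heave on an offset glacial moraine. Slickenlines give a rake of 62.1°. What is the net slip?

374 m

dip-slip = heave / cos(dip) = 172 / cos(58.6°) = 330.1 m
net slip = dip-slip / sin(rake) = 330.1 / sin(62.1°) = 374 m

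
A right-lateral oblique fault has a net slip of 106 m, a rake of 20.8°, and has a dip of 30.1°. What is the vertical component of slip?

dip-slip = net slip × sin(rake) = 106 m × sin(20.8°) = 37.64 m
throw = dip-slip × sin(dip) = 37.64 × sin(30.1°) = 18.9 m

18.9 m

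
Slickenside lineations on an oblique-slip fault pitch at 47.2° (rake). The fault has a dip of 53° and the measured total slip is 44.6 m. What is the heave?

19.7 m

dip-slip = net slip × sin(rake) = 44.6 m × sin(47.2°) = 32.72 m
heave = dip-slip × cos(dip) = 32.72 × cos(53°) = 19.7 m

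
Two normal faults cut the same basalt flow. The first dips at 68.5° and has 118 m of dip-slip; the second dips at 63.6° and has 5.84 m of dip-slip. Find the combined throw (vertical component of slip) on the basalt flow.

throw_A = 118 × sin(68.5°) = 109.8 m
throw_B = 5.84 × sin(63.6°) = 5.231 m
total = 109.8 + 5.231 = 115 m

115 m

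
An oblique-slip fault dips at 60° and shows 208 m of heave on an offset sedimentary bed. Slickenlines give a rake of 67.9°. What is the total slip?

dip-slip = heave / cos(dip) = 208 / cos(60°) = 416 m
net slip = dip-slip / sin(rake) = 416 / sin(67.9°) = 449 m

449 m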